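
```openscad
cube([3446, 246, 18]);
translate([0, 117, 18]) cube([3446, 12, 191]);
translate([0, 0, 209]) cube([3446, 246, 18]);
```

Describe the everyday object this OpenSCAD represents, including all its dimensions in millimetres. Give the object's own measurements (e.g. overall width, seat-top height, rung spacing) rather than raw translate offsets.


An I-beam lying along x, 3446 mm long. Overall section height 227 mm. Two flanges 246 mm wide (y) and 18 mm thick, one on the floor and one at the top; a web 12 mm thick runs between them, centred on the flange width.


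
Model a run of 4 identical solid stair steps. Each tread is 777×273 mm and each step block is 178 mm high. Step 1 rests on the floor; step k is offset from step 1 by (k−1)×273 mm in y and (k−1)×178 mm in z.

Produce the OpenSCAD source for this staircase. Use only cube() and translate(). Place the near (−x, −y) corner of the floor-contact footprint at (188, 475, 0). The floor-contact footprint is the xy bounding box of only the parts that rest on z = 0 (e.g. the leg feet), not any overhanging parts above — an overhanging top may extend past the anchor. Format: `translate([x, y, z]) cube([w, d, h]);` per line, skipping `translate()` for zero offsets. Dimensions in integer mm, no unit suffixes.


translate([188, 475, 0]) cube([777, 273, 178]);
translate([188, 748, 178]) cube([777, 273, 178]);
translate([188, 1021, 356]) cube([777, 273, 178]);
translate([188, 1294, 534]) cube([777, 273, 178]);


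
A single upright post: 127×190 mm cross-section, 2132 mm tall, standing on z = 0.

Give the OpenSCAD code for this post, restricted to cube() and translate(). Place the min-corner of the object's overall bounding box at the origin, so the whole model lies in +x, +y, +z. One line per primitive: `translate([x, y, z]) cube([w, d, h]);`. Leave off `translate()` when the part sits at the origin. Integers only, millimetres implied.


cube([127, 190, 2132]);


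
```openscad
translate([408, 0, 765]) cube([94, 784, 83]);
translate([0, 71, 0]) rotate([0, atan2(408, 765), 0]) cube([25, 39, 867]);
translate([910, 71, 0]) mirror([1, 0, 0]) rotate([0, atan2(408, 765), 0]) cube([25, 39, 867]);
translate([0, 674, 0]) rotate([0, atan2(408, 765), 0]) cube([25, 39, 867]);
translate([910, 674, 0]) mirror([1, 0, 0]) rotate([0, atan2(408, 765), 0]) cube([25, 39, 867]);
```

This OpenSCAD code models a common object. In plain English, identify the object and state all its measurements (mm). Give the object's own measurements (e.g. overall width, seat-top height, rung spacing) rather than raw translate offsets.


A sawhorse. A 94×784×83 mm beam (x, y, z) sits on two A-frame leg pairs. Each pair is two raked legs of 25×39 mm section (39 mm along y) splaying symmetrically in x. Each leg rises 765 mm vertically over 408 mm of horizontal reach and is 867 mm long along its own axis. Every leg's outer bottom edge rests on the floor and its outer top edge meets a bottom edge of the beam — the left legs (tilting toward +x) meet the beam's −x bottom edge, the right legs (their mirror images, tilting toward −x) meet its +x bottom edge — so the leg tops tuck under the beam, the beam's underside is 765 mm above the floor, and the feet are 910 mm apart outside-to-outside with the beam centred between them. The two leg pairs are set in 71 mm from either end of the beam.


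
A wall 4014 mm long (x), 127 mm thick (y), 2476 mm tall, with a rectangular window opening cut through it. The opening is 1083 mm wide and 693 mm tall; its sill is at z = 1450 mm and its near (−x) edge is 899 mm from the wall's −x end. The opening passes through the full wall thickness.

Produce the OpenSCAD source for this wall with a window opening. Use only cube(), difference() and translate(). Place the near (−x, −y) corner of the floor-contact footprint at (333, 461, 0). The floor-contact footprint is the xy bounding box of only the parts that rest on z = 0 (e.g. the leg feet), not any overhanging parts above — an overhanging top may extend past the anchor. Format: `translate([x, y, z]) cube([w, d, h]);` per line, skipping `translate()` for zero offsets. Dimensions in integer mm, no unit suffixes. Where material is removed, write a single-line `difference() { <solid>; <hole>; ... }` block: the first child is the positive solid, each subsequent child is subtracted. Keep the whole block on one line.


difference() { translate([333, 461, 0]) cube([4014, 127, 2476]); translate([1232, 461, 1450]) cube([1083, 127, 693]); }


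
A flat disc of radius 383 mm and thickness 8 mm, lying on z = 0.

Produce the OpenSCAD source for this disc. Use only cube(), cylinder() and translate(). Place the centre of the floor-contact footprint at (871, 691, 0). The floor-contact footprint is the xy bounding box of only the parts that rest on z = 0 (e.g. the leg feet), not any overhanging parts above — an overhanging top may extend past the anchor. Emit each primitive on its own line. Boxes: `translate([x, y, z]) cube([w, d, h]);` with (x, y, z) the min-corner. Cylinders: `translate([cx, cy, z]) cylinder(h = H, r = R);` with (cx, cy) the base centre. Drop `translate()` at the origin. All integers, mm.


translate([871, 691, 0]) cylinder(h = 8, r = 383);


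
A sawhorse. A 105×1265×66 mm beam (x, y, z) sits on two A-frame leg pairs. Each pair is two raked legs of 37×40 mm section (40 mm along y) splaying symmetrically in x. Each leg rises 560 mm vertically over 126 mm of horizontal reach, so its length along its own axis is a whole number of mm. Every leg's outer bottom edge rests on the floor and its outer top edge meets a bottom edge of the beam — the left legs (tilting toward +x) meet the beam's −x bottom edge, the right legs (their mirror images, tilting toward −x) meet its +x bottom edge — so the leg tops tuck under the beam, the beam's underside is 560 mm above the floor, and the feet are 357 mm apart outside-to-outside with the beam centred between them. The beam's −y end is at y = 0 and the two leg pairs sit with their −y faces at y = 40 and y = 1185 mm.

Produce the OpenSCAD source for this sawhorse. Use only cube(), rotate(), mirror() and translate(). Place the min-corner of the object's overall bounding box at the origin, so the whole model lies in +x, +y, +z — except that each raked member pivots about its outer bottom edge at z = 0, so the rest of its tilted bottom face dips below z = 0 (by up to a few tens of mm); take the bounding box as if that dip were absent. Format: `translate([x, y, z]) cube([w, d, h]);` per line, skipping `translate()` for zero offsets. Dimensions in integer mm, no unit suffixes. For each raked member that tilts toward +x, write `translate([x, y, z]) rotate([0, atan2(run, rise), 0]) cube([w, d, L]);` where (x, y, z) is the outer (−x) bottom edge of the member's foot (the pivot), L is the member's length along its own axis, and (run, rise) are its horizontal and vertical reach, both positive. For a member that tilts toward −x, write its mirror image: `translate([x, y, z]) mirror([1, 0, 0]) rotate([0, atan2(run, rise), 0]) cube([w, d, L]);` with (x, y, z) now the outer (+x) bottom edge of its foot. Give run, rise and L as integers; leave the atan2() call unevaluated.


translate([126, 0, 560]) cube([105, 1265, 66]);
translate([0, 40, 0]) rotate([0, atan2(126, 560), 0]) cube([37, 40, 574]);
translate([357, 40, 0]) mirror([1, 0, 0]) rotate([0, atan2(126, 560), 0]) cube([37, 40, 574]);
translate([0, 1185, 0]) rotate([0, atan2(126, 560), 0]) cube([37, 40, 574]);
translate([357, 1185, 0]) mirror([1, 0, 0]) rotate([0, atan2(126, 560), 0]) cube([37, 40, 574]);


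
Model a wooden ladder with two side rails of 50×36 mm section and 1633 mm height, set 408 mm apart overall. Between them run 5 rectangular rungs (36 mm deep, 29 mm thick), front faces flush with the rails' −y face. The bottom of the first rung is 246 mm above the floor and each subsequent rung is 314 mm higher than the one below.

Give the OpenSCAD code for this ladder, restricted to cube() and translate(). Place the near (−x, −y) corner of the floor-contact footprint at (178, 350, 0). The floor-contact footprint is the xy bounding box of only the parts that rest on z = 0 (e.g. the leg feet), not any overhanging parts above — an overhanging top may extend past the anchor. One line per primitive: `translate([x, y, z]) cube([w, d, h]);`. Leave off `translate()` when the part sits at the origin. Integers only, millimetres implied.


translate([178, 350, 0]) cube([50, 36, 1633]);
translate([536, 350, 0]) cube([50, 36, 1633]);
translate([228, 350, 246]) cube([308, 36, 29]);
translate([228, 350, 560]) cube([308, 36, 29]);
translate([228, 350, 874]) cube([308, 36, 29]);
translate([228, 350, 1188]) cube([308, 36, 29]);
translate([228, 350, 1502]) cube([308, 36, 29]);


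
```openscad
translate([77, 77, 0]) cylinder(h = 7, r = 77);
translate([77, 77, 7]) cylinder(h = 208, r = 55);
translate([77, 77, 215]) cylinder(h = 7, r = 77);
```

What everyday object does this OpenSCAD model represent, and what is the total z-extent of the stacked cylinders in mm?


A spool. The overall height is 222 mm.

Three coaxial cylinders, large–small–large — a spool. Two 7 mm flanges and a 208 mm core give 7 + 208 + 7 = 222 mm.


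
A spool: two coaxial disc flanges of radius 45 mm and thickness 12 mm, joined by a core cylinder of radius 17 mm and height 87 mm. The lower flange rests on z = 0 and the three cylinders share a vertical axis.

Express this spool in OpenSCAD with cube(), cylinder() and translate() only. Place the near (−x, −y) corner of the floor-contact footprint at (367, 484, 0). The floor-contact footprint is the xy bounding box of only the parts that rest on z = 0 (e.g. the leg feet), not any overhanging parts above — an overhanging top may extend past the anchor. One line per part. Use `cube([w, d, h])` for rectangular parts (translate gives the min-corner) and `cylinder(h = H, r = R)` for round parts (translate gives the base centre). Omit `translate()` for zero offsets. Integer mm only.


translate([412, 529, 0]) cylinder(h = 12, r = 45);
translate([412, 529, 12]) cylinder(h = 87, r = 17);
translate([412, 529, 99]) cylinder(h = 12, r = 45);


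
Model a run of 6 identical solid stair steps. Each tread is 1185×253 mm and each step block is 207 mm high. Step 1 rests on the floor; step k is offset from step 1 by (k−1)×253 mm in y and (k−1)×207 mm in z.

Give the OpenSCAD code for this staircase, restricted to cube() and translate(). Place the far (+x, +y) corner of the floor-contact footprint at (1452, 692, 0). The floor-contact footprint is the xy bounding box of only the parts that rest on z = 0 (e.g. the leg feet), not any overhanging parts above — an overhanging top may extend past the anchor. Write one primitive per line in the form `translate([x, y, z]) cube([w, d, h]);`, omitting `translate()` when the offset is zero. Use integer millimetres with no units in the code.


translate([267, 439, 0]) cube([1185, 253, 207]);
translate([267, 692, 207]) cube([1185, 253, 207]);
translate([267, 945, 414]) cube([1185, 253, 207]);
translate([267, 1198, 621]) cube([1185, 253, 207]);
translate([267, 1451, 828]) cube([1185, 253, 207]);
translate([267, 1704, 1035]) cube([1185, 253, 207]);


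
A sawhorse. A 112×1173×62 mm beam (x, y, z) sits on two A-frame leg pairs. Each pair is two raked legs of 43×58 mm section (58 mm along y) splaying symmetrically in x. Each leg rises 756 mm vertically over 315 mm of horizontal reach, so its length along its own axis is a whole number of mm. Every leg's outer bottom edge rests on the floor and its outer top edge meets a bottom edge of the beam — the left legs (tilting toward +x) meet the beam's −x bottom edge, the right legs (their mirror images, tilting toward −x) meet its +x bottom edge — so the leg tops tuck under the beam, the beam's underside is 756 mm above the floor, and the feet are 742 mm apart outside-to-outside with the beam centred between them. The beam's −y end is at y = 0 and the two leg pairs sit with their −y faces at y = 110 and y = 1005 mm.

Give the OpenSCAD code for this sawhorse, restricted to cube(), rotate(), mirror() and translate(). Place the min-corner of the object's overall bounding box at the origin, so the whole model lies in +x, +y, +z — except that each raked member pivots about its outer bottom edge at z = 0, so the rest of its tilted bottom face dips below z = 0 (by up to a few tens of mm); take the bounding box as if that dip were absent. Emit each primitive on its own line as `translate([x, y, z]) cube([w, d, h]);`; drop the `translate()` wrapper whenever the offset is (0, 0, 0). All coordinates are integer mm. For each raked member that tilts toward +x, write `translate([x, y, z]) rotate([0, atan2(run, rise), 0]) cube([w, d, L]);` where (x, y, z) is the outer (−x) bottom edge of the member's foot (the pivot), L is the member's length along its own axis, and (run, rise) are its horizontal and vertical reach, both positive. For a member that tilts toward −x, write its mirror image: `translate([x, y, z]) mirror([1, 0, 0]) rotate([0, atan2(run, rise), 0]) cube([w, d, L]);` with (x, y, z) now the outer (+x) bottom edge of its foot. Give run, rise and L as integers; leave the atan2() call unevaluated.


// leg length = √(315² + 756²) = 819
// right-leg outer foot x = 2·315 + 112 = 742
// beam min-corner = (315, 0, 756)
translate([315, 0, 756]) cube([112, 1173, 62]);
translate([0, 110, 0]) rotate([0, atan2(315, 756), 0]) cube([43, 58, 819]);
translate([742, 110, 0]) mirror([1, 0, 0]) rotate([0, atan2(315, 756), 0]) cube([43, 58, 819]);
translate([0, 1005, 0]) rotate([0, atan2(315, 756), 0]) cube([43, 58, 819]);
translate([742, 1005, 0]) mirror([1, 0, 0]) rotate([0, atan2(315, 756), 0]) cube([43, 58, 819]);


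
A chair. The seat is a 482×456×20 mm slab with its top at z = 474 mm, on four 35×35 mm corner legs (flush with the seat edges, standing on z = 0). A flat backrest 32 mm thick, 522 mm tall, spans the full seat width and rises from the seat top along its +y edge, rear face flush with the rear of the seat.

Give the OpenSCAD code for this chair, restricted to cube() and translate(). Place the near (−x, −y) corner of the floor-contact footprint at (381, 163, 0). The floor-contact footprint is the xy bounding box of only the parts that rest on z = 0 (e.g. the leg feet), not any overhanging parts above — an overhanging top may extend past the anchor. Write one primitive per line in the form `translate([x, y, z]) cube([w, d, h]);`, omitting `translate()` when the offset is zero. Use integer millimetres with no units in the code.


translate([381, 163, 454]) cube([482, 456, 20]);
translate([381, 163, 0]) cube([35, 35, 454]);
translate([828, 163, 0]) cube([35, 35, 454]);
translate([381, 584, 0]) cube([35, 35, 454]);
translate([828, 584, 0]) cube([35, 35, 454]);
translate([381, 587, 474]) cube([482, 32, 522]);


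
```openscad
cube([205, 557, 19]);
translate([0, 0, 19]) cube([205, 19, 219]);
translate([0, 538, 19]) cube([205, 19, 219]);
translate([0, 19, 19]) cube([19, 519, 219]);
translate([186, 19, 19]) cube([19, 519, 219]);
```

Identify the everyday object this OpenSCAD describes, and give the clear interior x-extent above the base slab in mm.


An open box. The internal width is 167 mm.

A 205×557 base slab with four walls standing on it — an open box. The base is 205 mm wide and the walls are 19 mm thick, so the internal width is 205 − 2 × 19 = 167 mm.


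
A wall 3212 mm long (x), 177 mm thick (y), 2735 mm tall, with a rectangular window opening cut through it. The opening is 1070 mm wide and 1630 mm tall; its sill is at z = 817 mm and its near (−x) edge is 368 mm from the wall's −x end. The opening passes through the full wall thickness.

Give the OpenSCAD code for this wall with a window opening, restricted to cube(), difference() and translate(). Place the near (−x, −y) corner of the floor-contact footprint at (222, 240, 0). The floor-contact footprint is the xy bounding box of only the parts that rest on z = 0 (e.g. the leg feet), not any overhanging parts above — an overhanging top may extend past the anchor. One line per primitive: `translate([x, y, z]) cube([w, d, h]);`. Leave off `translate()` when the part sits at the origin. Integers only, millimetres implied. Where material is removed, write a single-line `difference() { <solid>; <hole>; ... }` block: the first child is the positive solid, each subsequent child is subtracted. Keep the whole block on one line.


difference() { translate([222, 240, 0]) cube([3212, 177, 2735]); translate([590, 240, 817]) cube([1070, 177, 1630]); }


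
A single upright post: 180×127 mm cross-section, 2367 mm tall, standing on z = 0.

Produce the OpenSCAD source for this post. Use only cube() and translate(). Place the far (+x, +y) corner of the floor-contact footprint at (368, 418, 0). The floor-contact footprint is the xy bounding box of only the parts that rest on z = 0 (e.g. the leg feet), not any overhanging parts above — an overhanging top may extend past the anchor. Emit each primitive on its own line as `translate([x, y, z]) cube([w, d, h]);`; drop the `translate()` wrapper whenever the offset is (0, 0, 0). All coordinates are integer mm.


translate([188, 291, 0]) cube([180, 127, 2367]);


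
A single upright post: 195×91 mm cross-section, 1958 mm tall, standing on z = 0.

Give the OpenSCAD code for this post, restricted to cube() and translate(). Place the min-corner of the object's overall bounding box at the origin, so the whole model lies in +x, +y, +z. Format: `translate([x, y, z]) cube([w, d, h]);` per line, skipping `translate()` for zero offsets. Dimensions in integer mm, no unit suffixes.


cube([195, 91, 1958]);


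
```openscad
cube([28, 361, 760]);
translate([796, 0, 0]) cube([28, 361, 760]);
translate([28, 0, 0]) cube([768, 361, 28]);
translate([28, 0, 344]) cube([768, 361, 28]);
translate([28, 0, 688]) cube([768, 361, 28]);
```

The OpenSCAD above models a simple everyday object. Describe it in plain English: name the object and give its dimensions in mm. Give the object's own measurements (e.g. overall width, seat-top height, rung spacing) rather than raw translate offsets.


An open bookshelf. Two side panels, each 28 mm thick, 361 mm deep and 760 mm tall, stand 824 mm apart (outside-to-outside). Between them sit 3 shelves, each 28 mm thick and 361 mm deep, spanning the full gap between the sides. The bottom shelf rests on the floor (its underside at z = 0) and the clear gap between one shelf's top and the next shelf's underside is 316 mm.


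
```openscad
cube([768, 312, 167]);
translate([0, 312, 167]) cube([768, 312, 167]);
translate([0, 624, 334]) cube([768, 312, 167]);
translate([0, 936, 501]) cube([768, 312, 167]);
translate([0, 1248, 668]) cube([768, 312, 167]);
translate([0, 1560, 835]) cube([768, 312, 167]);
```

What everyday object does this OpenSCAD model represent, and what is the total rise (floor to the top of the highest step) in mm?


A staircase. The total rise is 1002 mm.

6 identical blocks, each offset up and back from the previous — a staircase. Each step is 167 mm tall and there are 6 of them, so the total rise is 6 × 167 = 1002 mm.


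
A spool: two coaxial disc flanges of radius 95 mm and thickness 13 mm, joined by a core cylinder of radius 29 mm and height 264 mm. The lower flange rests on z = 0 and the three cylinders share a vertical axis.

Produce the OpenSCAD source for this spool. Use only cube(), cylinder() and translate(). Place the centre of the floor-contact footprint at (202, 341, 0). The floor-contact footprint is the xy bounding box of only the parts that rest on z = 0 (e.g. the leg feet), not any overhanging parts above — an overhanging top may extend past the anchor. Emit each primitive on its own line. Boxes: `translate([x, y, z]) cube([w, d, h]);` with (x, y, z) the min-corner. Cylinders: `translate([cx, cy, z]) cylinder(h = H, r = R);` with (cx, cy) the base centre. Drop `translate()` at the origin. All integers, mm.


translate([202, 341, 0]) cylinder(h = 13, r = 95);
translate([202, 341, 13]) cylinder(h = 264, r = 29);
translate([202, 341, 277]) cylinder(h = 13, r = 95);


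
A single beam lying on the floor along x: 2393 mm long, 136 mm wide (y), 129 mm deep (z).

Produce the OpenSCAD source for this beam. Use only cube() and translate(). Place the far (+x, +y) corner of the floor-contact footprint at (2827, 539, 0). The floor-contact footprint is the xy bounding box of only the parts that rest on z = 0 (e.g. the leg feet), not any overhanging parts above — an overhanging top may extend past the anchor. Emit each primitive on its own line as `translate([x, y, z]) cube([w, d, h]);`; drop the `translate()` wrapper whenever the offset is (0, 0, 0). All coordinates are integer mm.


translate([434, 403, 0]) cube([2393, 136, 129]);


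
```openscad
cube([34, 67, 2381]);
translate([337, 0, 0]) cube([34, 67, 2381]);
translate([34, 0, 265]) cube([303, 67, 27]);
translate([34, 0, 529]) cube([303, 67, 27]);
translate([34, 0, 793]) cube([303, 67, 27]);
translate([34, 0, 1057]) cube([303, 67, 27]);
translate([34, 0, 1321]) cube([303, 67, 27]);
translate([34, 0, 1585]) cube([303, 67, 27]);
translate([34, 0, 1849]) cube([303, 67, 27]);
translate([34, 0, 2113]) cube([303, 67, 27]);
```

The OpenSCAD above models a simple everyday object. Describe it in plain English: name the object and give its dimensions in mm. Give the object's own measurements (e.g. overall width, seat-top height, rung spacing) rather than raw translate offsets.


A straight ladder. Two 34×67 mm vertical rails, 2381 mm tall, stand 371 mm apart (outside-to-outside) with their front faces coplanar on the −y side. 8 rungs, each 67 mm deep and 27 mm tall, span between the inner faces of the rails, front faces flush with the rails. The lowest rung's underside is at z = 265 mm and rungs are spaced 264 mm apart (underside to underside).


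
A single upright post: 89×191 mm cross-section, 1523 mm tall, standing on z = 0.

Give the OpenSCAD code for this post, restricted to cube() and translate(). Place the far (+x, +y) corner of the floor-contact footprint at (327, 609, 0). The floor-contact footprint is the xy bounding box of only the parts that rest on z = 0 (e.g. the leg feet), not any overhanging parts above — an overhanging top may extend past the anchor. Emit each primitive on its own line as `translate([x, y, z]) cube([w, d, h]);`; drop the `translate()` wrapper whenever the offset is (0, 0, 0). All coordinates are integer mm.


translate([238, 418, 0]) cube([89, 191, 1523]);


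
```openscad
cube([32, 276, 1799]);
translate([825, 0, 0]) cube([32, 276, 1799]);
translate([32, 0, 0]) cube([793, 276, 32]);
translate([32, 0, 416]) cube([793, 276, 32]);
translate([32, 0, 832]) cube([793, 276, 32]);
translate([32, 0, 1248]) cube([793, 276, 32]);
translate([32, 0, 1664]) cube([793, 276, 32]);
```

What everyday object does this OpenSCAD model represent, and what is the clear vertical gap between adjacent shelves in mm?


A bookshelf. The clear shelf gap is 384 mm.

Two tall side panels with 5 horizontal boards between them — a bookshelf. The first two shelf undersides are at z = 0 and z = 416; with shelf thickness 32, the clear gap is 416 − 0 − 32 = 384 mm.


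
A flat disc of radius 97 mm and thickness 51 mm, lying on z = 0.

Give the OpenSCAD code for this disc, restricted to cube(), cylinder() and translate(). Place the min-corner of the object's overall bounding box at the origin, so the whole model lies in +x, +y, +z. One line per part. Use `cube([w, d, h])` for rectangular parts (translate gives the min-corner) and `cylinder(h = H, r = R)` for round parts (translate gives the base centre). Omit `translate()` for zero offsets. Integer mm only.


translate([97, 97, 0]) cylinder(h = 51, r = 97);


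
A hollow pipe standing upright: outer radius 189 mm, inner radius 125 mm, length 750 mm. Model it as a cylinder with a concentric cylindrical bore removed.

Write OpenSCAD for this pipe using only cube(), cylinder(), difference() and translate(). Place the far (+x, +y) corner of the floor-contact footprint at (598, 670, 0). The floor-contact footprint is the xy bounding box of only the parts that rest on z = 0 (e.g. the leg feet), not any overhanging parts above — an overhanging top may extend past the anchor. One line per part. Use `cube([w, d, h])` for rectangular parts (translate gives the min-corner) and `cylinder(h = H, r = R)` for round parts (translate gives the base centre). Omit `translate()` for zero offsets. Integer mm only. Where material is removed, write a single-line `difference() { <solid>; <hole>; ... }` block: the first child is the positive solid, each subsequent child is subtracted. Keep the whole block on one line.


difference() { translate([409, 481, 0]) cylinder(h = 750, r = 189); translate([409, 481, 0]) cylinder(h = 750, r = 125); }


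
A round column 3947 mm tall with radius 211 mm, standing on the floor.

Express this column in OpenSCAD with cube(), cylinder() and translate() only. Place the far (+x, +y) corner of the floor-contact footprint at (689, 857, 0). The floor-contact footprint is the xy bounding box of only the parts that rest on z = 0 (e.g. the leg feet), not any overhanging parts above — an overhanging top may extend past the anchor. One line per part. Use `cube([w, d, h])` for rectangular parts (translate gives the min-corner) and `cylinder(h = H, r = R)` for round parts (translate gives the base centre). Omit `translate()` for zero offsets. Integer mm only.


translate([478, 646, 0]) cylinder(h = 3947, r = 211);


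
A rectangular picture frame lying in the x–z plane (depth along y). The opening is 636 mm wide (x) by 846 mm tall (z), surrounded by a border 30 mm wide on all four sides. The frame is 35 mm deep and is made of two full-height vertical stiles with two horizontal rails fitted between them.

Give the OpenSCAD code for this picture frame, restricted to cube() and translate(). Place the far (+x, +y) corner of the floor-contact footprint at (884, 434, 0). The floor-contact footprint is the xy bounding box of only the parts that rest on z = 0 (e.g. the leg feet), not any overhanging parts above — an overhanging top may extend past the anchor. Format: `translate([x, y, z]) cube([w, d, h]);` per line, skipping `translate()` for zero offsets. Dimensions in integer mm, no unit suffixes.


translate([188, 399, 0]) cube([30, 35, 906]);
translate([854, 399, 0]) cube([30, 35, 906]);
translate([218, 399, 0]) cube([636, 35, 30]);
translate([218, 399, 876]) cube([636, 35, 30]);


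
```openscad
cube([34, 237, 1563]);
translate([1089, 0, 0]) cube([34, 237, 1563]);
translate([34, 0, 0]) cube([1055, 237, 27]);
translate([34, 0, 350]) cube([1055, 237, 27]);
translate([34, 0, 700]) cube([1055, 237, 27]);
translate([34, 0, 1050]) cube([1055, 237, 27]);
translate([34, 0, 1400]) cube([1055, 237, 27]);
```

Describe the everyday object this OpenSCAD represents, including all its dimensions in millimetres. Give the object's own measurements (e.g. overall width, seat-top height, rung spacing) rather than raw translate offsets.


An open bookshelf. Two side panels, each 34 mm thick, 237 mm deep and 1563 mm tall, stand 1123 mm apart (outside-to-outside). Between them sit 5 shelves, each 27 mm thick and 237 mm deep, spanning the full gap between the sides. The bottom shelf rests on the floor (its underside at z = 0) and the clear gap between one shelf's top and the next shelf's underside is 323 mm.


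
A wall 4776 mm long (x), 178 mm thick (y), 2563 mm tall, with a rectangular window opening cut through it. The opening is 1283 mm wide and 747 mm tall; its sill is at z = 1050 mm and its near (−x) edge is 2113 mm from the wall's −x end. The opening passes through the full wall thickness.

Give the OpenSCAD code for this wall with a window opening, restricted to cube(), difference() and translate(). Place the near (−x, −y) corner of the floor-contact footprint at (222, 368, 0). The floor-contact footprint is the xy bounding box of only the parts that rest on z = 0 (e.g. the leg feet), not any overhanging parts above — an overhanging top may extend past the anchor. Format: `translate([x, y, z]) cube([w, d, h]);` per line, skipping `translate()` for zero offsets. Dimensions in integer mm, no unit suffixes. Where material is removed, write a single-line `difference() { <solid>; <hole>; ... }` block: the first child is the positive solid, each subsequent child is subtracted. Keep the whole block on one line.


difference() { translate([222, 368, 0]) cube([4776, 178, 2563]); translate([2335, 368, 1050]) cube([1283, 178, 747]); }


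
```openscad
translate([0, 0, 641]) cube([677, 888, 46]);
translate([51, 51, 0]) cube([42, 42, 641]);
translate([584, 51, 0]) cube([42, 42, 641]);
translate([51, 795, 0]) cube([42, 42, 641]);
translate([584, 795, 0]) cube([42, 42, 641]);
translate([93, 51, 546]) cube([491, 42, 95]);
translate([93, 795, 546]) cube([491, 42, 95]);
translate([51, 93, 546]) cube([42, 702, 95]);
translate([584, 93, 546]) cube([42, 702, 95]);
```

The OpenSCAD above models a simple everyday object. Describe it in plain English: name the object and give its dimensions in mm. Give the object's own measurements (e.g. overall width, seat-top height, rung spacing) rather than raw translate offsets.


A rectangular dining table. The top is 677×888×46 mm with its upper surface at z = 687 mm. It stands on four 42×42 mm square legs, each inset 51 mm from the nearest pair of top edges, running from the floor to the underside of the top. Four apron rails, 42 mm thick and 95 mm tall, run between adjacent legs with their top edges flush with the underside of the top and their outer faces flush with the legs' outer faces.


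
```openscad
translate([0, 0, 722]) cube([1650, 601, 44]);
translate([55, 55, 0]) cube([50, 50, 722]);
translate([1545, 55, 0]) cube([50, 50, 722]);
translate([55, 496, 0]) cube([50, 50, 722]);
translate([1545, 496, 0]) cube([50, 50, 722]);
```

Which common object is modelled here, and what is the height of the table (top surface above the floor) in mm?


A table. The table height is 766 mm.

A 1650×601×44 slab sits at z = 722 on four 50 mm square posts — a table. The top surface is at 722 + 44 = 766 mm.


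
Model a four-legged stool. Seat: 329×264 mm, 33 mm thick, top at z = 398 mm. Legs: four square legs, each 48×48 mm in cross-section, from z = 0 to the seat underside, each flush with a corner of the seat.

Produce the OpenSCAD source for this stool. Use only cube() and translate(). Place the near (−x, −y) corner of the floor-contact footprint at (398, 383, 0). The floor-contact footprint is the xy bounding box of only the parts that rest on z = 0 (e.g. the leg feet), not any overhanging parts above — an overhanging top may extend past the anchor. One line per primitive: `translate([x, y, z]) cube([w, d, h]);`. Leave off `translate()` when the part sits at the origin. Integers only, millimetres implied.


translate([398, 383, 365]) cube([329, 264, 33]);
translate([398, 383, 0]) cube([48, 48, 365]);
translate([679, 383, 0]) cube([48, 48, 365]);
translate([398, 599, 0]) cube([48, 48, 365]);
translate([679, 599, 0]) cube([48, 48, 365]);


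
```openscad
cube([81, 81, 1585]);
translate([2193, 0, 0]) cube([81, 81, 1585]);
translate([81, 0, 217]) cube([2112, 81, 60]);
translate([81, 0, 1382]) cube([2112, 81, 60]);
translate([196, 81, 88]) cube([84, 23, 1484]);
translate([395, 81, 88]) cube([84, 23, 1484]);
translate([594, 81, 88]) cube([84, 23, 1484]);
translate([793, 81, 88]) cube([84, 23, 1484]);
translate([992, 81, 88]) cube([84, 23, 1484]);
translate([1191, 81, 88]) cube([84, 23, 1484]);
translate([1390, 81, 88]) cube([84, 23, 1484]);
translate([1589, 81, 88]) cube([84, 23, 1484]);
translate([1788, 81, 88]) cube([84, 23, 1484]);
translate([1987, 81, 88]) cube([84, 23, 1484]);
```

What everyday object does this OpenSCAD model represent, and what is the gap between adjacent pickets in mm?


A fence section. The picket gap is 115 mm.

Two posts, two rails, 10 pickets — a fence section. Span 2112 mm holds 10 pickets of 84 mm with 11 equal gaps: ⌊(2112 − 10·84) / 11⌋ = 115 mm.


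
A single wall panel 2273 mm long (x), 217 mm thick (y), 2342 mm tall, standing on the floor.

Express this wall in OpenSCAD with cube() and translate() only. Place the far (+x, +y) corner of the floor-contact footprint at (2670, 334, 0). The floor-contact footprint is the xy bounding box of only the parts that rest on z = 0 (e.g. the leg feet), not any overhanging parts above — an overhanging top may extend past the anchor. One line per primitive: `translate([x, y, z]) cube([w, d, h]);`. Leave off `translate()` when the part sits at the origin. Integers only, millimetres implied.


translate([397, 117, 0]) cube([2273, 217, 2342]);


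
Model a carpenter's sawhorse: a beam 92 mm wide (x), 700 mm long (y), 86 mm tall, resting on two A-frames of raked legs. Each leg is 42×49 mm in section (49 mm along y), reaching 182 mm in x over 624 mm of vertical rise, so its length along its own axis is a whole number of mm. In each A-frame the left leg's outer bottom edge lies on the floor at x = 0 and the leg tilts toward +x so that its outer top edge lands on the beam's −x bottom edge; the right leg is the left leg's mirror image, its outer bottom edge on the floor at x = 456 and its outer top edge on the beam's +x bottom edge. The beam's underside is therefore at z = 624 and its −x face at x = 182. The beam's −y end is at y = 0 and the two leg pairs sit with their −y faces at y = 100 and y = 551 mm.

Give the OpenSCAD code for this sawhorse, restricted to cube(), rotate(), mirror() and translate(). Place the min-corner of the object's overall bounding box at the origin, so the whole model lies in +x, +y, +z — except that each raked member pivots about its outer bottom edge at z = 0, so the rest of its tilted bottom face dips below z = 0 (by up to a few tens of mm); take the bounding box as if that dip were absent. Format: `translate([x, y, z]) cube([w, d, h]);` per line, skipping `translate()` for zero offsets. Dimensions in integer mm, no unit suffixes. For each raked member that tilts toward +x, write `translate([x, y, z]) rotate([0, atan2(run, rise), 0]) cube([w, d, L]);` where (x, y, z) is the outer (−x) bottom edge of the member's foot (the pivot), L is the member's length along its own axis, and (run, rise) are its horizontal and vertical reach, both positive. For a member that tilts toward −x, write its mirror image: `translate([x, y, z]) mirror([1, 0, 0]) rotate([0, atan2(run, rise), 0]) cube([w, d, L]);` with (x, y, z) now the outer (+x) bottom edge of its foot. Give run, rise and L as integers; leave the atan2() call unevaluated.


translate([182, 0, 624]) cube([92, 700, 86]);
translate([0, 100, 0]) rotate([0, atan2(182, 624), 0]) cube([42, 49, 650]);
translate([456, 100, 0]) mirror([1, 0, 0]) rotate([0, atan2(182, 624), 0]) cube([42, 49, 650]);
translate([0, 551, 0]) rotate([0, atan2(182, 624), 0]) cube([42, 49, 650]);
translate([456, 551, 0]) mirror([1, 0, 0]) rotate([0, atan2(182, 624), 0]) cube([42, 49, 650]);


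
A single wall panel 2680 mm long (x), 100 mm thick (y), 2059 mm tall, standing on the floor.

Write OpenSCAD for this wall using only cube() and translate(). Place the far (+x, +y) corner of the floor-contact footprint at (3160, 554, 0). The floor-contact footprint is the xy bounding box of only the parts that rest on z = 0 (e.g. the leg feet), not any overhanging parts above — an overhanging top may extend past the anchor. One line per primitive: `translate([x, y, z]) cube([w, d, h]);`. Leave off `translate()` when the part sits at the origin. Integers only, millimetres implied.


translate([480, 454, 0]) cube([2680, 100, 2059]);


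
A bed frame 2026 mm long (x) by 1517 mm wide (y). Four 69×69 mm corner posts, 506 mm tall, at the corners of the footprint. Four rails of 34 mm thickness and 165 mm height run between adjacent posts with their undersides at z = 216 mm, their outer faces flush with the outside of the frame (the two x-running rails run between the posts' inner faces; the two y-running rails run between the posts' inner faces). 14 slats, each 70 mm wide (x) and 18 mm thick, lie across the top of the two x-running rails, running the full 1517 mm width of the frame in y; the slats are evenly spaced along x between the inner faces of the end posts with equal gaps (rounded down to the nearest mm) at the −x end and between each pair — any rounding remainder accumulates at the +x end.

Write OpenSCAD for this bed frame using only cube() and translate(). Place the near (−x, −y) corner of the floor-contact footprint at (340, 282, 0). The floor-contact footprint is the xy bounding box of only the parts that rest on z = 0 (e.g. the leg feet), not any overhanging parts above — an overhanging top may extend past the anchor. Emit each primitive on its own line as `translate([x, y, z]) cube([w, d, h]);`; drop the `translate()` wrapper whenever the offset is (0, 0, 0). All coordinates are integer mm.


translate([340, 282, 0]) cube([69, 69, 506]);
translate([340, 1730, 0]) cube([69, 69, 506]);
translate([2297, 282, 0]) cube([69, 69, 506]);
translate([2297, 1730, 0]) cube([69, 69, 506]);
translate([409, 282, 216]) cube([1888, 34, 165]);
translate([409, 1765, 216]) cube([1888, 34, 165]);
translate([340, 351, 216]) cube([34, 1379, 165]);
translate([2332, 351, 216]) cube([34, 1379, 165]);
translate([469, 282, 381]) cube([70, 1517, 18]);
translate([599, 282, 381]) cube([70, 1517, 18]);
translate([729, 282, 381]) cube([70, 1517, 18]);
translate([859, 282, 381]) cube([70, 1517, 18]);
translate([989, 282, 381]) cube([70, 1517, 18]);
translate([1119, 282, 381]) cube([70, 1517, 18]);
translate([1249, 282, 381]) cube([70, 1517, 18]);
translate([1379, 282, 381]) cube([70, 1517, 18]);
translate([1509, 282, 381]) cube([70, 1517, 18]);
translate([1639, 282, 381]) cube([70, 1517, 18]);
translate([1769, 282, 381]) cube([70, 1517, 18]);
translate([1899, 282, 381]) cube([70, 1517, 18]);
translate([2029, 282, 381]) cube([70, 1517, 18]);
translate([2159, 282, 381]) cube([70, 1517, 18]);


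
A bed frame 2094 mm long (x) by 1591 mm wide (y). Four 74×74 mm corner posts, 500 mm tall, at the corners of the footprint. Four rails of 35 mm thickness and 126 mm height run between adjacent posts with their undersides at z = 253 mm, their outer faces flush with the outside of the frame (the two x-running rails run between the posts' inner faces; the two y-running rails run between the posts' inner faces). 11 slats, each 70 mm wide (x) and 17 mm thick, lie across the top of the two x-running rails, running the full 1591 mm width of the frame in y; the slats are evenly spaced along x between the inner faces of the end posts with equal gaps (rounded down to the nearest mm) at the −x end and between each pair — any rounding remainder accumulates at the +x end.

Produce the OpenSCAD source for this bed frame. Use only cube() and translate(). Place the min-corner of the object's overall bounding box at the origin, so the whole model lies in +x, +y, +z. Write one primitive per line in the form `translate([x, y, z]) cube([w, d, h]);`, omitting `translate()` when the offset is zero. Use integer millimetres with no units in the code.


cube([74, 74, 500]);
translate([0, 1517, 0]) cube([74, 74, 500]);
translate([2020, 0, 0]) cube([74, 74, 500]);
translate([2020, 1517, 0]) cube([74, 74, 500]);
translate([74, 0, 253]) cube([1946, 35, 126]);
translate([74, 1556, 253]) cube([1946, 35, 126]);
translate([0, 74, 253]) cube([35, 1443, 126]);
translate([2059, 74, 253]) cube([35, 1443, 126]);
translate([172, 0, 379]) cube([70, 1591, 17]);
translate([340, 0, 379]) cube([70, 1591, 17]);
translate([508, 0, 379]) cube([70, 1591, 17]);
translate([676, 0, 379]) cube([70, 1591, 17]);
translate([844, 0, 379]) cube([70, 1591, 17]);
translate([1012, 0, 379]) cube([70, 1591, 17]);
translate([1180, 0, 379]) cube([70, 1591, 17]);
translate([1348, 0, 379]) cube([70, 1591, 17]);
translate([1516, 0, 379]) cube([70, 1591, 17]);
translate([1684, 0, 379]) cube([70, 1591, 17]);
translate([1852, 0, 379]) cube([70, 1591, 17]);
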